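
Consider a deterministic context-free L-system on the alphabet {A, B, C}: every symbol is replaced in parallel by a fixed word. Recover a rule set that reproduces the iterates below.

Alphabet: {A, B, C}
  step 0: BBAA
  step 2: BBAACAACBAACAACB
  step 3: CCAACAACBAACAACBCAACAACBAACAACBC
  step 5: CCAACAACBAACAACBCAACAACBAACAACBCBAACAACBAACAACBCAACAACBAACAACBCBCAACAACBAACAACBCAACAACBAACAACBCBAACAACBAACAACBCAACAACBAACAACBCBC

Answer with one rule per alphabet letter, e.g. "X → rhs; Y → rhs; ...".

  step 2 ⇒ step 3: BBAACAACBAACAACB ⇒ C·C·AAC·AAC·B·AAC·AAC·B·C·AAC·AAC·B·AAC·AAC·B·C
    A ↦ AAC
    B ↦ C
    C ↦ B

A->AAC, B->C, C->B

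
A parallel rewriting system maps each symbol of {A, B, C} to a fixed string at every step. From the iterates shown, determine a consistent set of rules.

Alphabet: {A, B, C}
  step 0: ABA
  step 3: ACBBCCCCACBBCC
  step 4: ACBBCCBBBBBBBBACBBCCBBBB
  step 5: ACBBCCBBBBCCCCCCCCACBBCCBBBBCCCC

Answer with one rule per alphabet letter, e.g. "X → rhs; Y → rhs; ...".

  step 4 ⇒ step 5: ACBBCCBBBBBBBBACBBCCBBBB ⇒ AC·BB·C·C·BB·BB·C·C·C·C·C·C·C·C·AC·BB·C·C·BB·BB·C·C·C·C
    A ↦ AC
    B ↦ C
    C ↦ BB

A->AC, B->C, C->BB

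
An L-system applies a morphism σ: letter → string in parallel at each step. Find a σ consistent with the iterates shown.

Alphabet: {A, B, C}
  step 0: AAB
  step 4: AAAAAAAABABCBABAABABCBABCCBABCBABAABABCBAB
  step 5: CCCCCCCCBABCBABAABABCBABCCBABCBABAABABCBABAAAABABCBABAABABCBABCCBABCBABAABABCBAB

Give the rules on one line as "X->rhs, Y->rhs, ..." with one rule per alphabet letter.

A->C, B->BAB, C->AA

  step 4 ⇒ step 5: AAAAAAAABABCBABAABABCBABCCBABCBABAABABCBAB ⇒ C·C·C·C·C·C·C·C·BAB·C·BAB·AA·BAB·C·BAB·C·C·BAB·C·BAB·AA·BAB·C·BAB·AA·AA·BAB·C·BAB·AA·BAB·C·BAB·C·C·BAB·C·BAB·AA·BAB·C·BAB
    A ↦ C
    B ↦ BAB
    C ↦ AA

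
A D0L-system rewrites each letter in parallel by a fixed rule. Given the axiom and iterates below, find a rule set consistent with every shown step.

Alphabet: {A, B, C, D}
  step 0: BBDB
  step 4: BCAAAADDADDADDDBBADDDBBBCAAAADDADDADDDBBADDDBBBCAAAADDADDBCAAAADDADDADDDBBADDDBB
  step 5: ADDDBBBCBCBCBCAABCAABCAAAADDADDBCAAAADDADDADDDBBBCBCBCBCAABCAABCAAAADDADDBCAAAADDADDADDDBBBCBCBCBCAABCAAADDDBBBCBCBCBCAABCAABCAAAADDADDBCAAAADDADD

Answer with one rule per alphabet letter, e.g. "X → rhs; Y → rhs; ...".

  step 4 ⇒ step 5: BCAAAADDADDADDDBBADDDBBBCAAAADDADDADDDBBADDDBBBCAAAADDADDBCAAAADDADDADDDBBADDDBB ⇒ ADD·DBB·BC·BC·BC·BC·A·A·BC·A·A·BC·A·A·A·ADD·ADD·BC·A·A·A·ADD·ADD·ADD·DBB·BC·BC·BC·BC·A·A·BC·A·A·BC·A·A·A·ADD·ADD·BC·A·A·A·ADD·ADD·ADD·DBB·BC·BC·BC·BC·A·A·BC·A·A·ADD·DBB·BC·BC·BC·BC·A·A·BC·A·A·BC·A·A·A·ADD·ADD·BC·A·A·A·ADD·ADD
    A ↦ BC
    B ↦ ADD
    C ↦ DBB
    D ↦ A

A->BC, B->ADD, C->DBB, D->A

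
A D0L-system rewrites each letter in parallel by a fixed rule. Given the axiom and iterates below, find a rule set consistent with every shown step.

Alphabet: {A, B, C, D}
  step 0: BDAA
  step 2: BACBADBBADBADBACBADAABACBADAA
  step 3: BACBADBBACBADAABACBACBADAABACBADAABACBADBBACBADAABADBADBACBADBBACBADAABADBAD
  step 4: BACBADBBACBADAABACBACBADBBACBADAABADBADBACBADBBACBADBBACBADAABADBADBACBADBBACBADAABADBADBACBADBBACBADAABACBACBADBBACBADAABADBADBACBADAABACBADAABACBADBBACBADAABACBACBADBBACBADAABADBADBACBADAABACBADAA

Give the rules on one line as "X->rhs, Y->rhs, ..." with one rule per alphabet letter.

A->BAD, B->BAC, C->B, D->AA

  step 3 ⇒ step 4: BACBADBBACBADAABACBACBADAABACBADAABACBADBBACBADAABADBADBACBADBBACBADAABADBAD ⇒ BAC·BAD·B·BAC·BAD·AA·BAC·BAC·BAD·B·BAC·BAD·AA·BAD·BAD·BAC·BAD·B·BAC·BAD·B·BAC·BAD·AA·BAD·BAD·BAC·BAD·B·BAC·BAD·AA·BAD·BAD·BAC·BAD·B·BAC·BAD·AA·BAC·BAC·BAD·B·BAC·BAD·AA·BAD·BAD·BAC·BAD·AA·BAC·BAD·AA·BAC·BAD·B·BAC·BAD·AA·BAC·BAC·BAD·B·BAC·BAD·AA·BAD·BAD·BAC·BAD·AA·BAC·BAD·AA
    A ↦ BAD
    B ↦ BAC
    C ↦ B
    D ↦ AA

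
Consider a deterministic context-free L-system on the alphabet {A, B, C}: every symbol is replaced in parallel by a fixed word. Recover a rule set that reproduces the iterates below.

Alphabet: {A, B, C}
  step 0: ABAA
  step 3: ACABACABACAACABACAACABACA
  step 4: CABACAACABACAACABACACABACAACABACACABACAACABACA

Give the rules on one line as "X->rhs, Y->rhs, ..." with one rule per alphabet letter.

A->CA, B->A, C->BA

  step 3 ⇒ step 4: ACABACABACAACABACAACABACA ⇒ CA·BA·CA·A·CA·BA·CA·A·CA·BA·CA·CA·BA·CA·A·CA·BA·CA·CA·BA·CA·A·CA·BA·CA
    A ↦ CA
    B ↦ A
    C ↦ BA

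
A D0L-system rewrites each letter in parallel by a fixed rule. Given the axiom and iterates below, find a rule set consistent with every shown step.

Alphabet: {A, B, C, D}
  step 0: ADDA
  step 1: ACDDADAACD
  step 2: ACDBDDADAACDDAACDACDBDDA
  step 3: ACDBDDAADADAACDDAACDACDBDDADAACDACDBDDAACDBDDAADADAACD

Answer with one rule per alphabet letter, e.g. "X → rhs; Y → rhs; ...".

A->ACD, B->A, C->BD, D->DA

  step 2 ⇒ step 3: ACDBDDADAACDDAACDACDBDDA ⇒ ACD·BD·DA·A·DA·DA·ACD·DA·ACD·ACD·BD·DA·DA·ACD·ACD·BD·DA·ACD·BD·DA·A·DA·DA·ACD
    A ↦ ACD
    B ↦ A
    C ↦ BD
    D ↦ DA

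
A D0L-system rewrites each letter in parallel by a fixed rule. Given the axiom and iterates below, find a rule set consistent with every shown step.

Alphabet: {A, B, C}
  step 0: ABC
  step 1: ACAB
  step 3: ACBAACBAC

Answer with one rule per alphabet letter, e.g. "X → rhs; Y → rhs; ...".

A->AC, B->A, C->B

  step 0 ⇒ step 1: ABC ⇒ AC·A·B
    A ↦ AC
    B ↦ A
    C ↦ B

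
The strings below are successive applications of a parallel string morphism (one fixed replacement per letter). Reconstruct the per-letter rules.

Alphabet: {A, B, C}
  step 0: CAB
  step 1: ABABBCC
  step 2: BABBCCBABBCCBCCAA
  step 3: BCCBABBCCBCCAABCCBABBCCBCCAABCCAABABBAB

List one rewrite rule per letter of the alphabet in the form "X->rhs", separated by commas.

A->BAB, B->BCC, C->A

  step 2 ⇒ step 3: BABBCCBABBCCBCCAA ⇒ BCC·BAB·BCC·BCC·A·A·BCC·BAB·BCC·BCC·A·A·BCC·A·A·BAB·BAB
    A ↦ BAB
    B ↦ BCC
    C ↦ A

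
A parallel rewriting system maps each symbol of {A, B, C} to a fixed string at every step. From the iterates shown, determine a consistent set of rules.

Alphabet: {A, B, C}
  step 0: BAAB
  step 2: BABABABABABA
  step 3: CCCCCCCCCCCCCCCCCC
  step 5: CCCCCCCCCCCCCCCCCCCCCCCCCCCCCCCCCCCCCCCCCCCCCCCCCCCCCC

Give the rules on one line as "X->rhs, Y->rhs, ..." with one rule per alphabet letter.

A->C, B->CC, C->BA

  step 2 ⇒ step 3: BABABABABABA ⇒ CC·C·CC·C·CC·C·CC·C·CC·C·CC·C
    A ↦ C
    B ↦ CC
    C ↦ BA  (constrained at step 3)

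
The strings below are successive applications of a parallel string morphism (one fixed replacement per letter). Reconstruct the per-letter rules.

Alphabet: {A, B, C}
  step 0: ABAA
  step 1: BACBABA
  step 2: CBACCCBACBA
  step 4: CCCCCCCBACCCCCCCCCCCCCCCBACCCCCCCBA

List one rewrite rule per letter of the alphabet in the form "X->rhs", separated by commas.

A->BA, B->C, C->CC

  step 1 ⇒ step 2: BACBABA ⇒ C·BA·CC·C·BA·C·BA
    A ↦ BA
    B ↦ C
    C ↦ CC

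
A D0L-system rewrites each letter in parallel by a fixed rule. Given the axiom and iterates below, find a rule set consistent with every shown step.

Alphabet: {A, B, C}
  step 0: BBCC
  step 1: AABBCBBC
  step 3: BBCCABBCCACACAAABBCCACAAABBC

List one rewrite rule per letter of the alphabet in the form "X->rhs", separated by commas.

A->CA, B->A, C->BBC

  step 0 ⇒ step 1: BBCC ⇒ A·A·BBC·BBC
    B ↦ A
    C ↦ BBC
    A ↦ CA  (constrained at step 1)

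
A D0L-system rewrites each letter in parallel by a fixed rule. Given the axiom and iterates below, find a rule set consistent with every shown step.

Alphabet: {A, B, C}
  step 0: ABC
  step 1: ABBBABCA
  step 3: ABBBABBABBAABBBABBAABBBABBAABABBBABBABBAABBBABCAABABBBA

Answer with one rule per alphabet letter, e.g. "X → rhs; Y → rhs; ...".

  step 0 ⇒ step 1: ABC ⇒ AB·BBA·BCA
    A ↦ AB
    B ↦ BBA
    C ↦ BCA

A->AB, B->BBA, C->BCA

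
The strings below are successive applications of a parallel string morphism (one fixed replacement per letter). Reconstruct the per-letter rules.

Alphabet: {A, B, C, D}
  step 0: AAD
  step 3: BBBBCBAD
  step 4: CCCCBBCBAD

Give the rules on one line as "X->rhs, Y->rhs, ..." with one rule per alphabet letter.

A->B, B->C, C->BB, D->AD

  step 3 ⇒ step 4: BBBBCBAD ⇒ C·C·C·C·BB·C·B·AD
    A ↦ B
    B ↦ C
    C ↦ BB
    D ↦ AD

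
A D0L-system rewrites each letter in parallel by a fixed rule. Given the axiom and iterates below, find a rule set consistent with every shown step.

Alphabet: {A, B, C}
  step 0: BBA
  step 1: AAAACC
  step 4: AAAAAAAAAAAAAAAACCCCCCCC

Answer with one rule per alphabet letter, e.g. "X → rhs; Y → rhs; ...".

A->CC, B->AA, C->B

  step 0 ⇒ step 1: BBA ⇒ AA·AA·CC
    A ↦ CC
    B ↦ AA
    C ↦ B  (constrained at step 1)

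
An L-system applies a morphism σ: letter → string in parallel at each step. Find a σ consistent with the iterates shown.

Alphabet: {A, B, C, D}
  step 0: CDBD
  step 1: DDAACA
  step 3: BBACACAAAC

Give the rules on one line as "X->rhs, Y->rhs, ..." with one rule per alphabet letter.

  step 0 ⇒ step 1: CDBD ⇒ DD·A·AC·A
    B ↦ AC
    C ↦ DD
    D ↦ A
    A ↦ B  (constrained at step 1)

A->B, B->AC, C->DD, D->A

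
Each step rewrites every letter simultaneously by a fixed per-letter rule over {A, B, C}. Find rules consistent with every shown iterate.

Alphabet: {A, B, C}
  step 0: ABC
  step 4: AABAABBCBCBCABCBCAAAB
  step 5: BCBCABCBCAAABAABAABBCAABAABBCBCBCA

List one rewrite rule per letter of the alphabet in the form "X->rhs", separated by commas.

A->BC, B->A, C->AB

  step 4 ⇒ step 5: AABAABBCBCBCABCBCAAAB ⇒ BC·BC·A·BC·BC·A·A·AB·A·AB·A·AB·BC·A·AB·A·AB·BC·BC·BC·A
    A ↦ BC
    B ↦ A
    C ↦ AB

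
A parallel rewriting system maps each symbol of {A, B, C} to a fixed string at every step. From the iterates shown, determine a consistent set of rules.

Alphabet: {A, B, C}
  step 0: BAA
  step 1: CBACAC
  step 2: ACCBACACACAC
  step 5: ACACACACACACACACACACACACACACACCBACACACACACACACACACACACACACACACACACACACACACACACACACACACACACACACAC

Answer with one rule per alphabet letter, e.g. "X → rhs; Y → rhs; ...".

A->AC, B->CB, C->AC

  step 1 ⇒ step 2: CBACAC ⇒ AC·CB·AC·AC·AC·AC
    A ↦ AC
    B ↦ CB
    C ↦ AC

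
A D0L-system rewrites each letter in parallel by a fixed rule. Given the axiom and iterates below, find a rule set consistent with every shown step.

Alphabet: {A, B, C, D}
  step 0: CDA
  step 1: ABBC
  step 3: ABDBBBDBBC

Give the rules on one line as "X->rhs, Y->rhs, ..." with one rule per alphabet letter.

A->C, B->BD, C->A, D->BB

  step 0 ⇒ step 1: CDA ⇒ A·BB·C
    A ↦ C
    C ↦ A
    D ↦ BB
    B ↦ BD  (constrained at step 1)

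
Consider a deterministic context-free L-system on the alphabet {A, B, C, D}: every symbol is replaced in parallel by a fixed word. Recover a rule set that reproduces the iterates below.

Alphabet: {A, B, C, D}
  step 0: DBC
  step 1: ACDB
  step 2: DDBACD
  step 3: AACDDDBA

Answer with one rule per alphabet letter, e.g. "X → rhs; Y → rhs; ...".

A->DD, B->CD, C->B, D->A

  step 2 ⇒ step 3: DDBACD ⇒ A·A·CD·DD·B·A
    A ↦ DD
    B ↦ CD
    C ↦ B
    D ↦ A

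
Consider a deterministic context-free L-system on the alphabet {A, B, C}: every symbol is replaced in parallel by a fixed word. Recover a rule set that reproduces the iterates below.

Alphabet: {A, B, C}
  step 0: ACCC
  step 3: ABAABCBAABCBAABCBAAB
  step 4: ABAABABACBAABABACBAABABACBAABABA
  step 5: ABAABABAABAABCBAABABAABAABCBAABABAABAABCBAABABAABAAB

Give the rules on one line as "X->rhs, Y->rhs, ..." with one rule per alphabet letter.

  step 4 ⇒ step 5: ABAABABACBAABABACBAABABACBAABABA ⇒ AB·A·AB·AB·A·AB·A·AB·CB·A·AB·AB·A·AB·A·AB·CB·A·AB·AB·A·AB·A·AB·CB·A·AB·AB·A·AB·A·AB
    A ↦ AB
    B ↦ A
    C ↦ CB

A->AB, B->A, C->CB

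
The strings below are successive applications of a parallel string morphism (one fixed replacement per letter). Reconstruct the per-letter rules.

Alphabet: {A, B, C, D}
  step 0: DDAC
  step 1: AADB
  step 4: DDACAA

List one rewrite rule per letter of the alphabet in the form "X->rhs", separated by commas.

A->D, B->CA, C->B, D->A

  step 0 ⇒ step 1: DDAC ⇒ A·A·D·B
    A ↦ D
    C ↦ B
    D ↦ A
    B ↦ CA  (constrained at step 1)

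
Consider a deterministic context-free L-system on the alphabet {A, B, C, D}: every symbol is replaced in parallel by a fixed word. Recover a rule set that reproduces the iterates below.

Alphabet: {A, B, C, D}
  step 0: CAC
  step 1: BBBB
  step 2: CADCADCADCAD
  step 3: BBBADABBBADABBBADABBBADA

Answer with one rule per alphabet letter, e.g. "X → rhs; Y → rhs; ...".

  step 2 ⇒ step 3: CADCADCADCAD ⇒ B·BB·ADA·B·BB·ADA·B·BB·ADA·B·BB·ADA
    A ↦ BB
    C ↦ B
    D ↦ ADA
  step 1 ⇒ step 2: BBBB ⇒ CAD·CAD·CAD·CAD
    B ↦ CAD

A->BB, B->CAD, C->B, D->ADA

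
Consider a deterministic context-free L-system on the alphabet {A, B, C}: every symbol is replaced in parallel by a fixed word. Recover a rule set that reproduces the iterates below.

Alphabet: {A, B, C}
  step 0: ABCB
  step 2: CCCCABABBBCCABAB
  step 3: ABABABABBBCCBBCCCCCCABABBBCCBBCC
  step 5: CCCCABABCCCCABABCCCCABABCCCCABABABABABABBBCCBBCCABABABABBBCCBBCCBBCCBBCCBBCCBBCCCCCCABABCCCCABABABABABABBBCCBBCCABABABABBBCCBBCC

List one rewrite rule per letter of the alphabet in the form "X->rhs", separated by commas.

A->BB, B->CC, C->AB

  step 2 ⇒ step 3: CCCCABABBBCCABAB ⇒ AB·AB·AB·AB·BB·CC·BB·CC·CC·CC·AB·AB·BB·CC·BB·CC
    A ↦ BB
    B ↦ CC
    C ↦ AB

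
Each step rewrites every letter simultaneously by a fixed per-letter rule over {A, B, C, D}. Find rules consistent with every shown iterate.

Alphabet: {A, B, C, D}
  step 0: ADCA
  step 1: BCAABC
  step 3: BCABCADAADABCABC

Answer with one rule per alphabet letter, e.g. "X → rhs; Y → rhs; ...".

  step 0 ⇒ step 1: ADCA ⇒ BC·A·A·BC
    A ↦ BC
    C ↦ A
    D ↦ A
    B ↦ AD  (constrained at step 1)

A->BC, B->AD, C->A, D->A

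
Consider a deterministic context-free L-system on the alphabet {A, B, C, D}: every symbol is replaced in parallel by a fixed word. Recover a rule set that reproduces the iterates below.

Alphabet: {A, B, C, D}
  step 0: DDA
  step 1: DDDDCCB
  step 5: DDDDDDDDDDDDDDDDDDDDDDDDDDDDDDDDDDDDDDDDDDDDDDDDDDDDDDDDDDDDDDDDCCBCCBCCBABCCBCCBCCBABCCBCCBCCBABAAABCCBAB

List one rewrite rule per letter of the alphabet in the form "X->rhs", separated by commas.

  step 0 ⇒ step 1: DDA ⇒ DD·DD·CCB
    A ↦ CCB
    D ↦ DD
    B ↦ AB  (constrained at step 1)
    C ↦ A  (constrained at step 1)

A->CCB, B->AB, C->A, D->DD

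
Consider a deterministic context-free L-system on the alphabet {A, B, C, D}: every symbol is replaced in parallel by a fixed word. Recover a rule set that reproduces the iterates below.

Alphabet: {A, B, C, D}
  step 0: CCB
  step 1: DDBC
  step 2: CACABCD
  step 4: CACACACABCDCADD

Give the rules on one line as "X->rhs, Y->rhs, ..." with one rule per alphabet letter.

  step 1 ⇒ step 2: DDBC ⇒ CA·CA·BC·D
    B ↦ BC
    C ↦ D
    D ↦ CA
    A ↦ D  (constrained at step 2)

A->D, B->BC, C->D, D->CA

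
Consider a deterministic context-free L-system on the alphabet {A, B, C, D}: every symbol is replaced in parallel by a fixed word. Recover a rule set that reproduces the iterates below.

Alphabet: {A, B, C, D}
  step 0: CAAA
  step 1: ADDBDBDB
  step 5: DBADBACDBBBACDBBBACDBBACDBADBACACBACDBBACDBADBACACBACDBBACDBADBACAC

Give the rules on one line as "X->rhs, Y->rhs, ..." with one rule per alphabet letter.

  step 0 ⇒ step 1: CAAA ⇒ AD·DB·DB·DB
    A ↦ DB
    C ↦ AD
    B ↦ AC  (constrained at step 1)
    D ↦ B  (constrained at step 1)

A->DB, B->AC, C->AD, D->B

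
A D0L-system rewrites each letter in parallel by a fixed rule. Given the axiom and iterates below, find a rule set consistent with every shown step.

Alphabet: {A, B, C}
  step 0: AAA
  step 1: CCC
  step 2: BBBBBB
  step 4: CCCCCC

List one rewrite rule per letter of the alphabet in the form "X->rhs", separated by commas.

A->C, B->A, C->BB

  step 1 ⇒ step 2: CCC ⇒ BB·BB·BB
    C ↦ BB
  step 0 ⇒ step 1: AAA ⇒ C·C·C
    A ↦ C
    B ↦ A  (constrained at step 2)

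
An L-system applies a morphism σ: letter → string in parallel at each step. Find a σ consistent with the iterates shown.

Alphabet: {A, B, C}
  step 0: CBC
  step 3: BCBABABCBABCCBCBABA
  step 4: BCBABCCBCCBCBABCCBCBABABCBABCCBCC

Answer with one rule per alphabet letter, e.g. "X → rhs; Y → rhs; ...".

A->C, B->BC, C->BA

  step 3 ⇒ step 4: BCBABABCBABCCBCBABA ⇒ BC·BA·BC·C·BC·C·BC·BA·BC·C·BC·BA·BA·BC·BA·BC·C·BC·C
    A ↦ C
    B ↦ BC
    C ↦ BA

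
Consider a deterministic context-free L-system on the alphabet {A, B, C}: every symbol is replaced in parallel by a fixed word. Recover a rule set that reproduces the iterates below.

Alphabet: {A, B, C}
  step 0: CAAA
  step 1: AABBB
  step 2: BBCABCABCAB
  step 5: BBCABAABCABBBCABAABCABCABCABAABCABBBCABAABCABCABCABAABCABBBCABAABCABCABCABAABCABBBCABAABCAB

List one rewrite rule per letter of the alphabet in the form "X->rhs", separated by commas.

A->B, B->CAB, C->AA

  step 1 ⇒ step 2: AABBB ⇒ B·B·CAB·CAB·CAB
    A ↦ B
    B ↦ CAB
  step 0 ⇒ step 1: CAAA ⇒ AA·B·B·B
    C ↦ AA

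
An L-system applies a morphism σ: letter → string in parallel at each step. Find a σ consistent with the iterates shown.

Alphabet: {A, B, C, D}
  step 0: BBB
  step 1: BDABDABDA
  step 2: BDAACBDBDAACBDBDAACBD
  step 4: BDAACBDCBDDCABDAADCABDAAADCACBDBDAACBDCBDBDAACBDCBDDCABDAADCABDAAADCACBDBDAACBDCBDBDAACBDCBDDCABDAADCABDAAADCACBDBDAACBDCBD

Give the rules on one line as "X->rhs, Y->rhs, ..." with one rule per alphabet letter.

A->CBD, B->BDA, C->DCA, D->A

  step 1 ⇒ step 2: BDABDABDA ⇒ BDA·A·CBD·BDA·A·CBD·BDA·A·CBD
    A ↦ CBD
    B ↦ BDA
    D ↦ A
    C ↦ DCA  (constrained at step 2)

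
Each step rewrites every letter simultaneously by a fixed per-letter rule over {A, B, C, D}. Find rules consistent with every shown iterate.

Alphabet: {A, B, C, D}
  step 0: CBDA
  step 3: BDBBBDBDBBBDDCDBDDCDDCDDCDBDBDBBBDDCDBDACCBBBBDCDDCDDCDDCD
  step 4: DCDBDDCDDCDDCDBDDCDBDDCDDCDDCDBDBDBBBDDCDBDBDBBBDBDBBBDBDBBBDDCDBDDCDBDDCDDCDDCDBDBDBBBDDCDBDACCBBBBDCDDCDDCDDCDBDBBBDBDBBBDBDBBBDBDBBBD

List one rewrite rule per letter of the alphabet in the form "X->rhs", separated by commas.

A->ACC, B->DCD, C->BB, D->BD

  step 3 ⇒ step 4: BDBBBDBDBBBDDCDBDDCDDCDDCDBDBDBBBDDCDBDACCBBBBDCDDCDDCDDCD ⇒ DCD·BD·DCD·DCD·DCD·BD·DCD·BD·DCD·DCD·DCD·BD·BD·BB·BD·DCD·BD·BD·BB·BD·BD·BB·BD·BD·BB·BD·DCD·BD·DCD·BD·DCD·DCD·DCD·BD·BD·BB·BD·DCD·BD·ACC·BB·BB·DCD·DCD·DCD·DCD·BD·BB·BD·BD·BB·BD·BD·BB·BD·BD·BB·BD
    A ↦ ACC
    B ↦ DCD
    C ↦ BB
    D ↦ BD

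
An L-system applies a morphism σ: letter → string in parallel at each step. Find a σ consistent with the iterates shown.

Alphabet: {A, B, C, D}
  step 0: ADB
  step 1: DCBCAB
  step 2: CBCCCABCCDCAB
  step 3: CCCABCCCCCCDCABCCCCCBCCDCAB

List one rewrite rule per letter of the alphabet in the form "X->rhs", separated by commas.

  step 2 ⇒ step 3: CBCCCABCCDCAB ⇒ CC·CAB·CC·CC·CC·D·CAB·CC·CC·CB·CC·D·CAB
    A ↦ D
    B ↦ CAB
    C ↦ CC
    D ↦ CB

A->D, B->CAB, C->CC, D->CB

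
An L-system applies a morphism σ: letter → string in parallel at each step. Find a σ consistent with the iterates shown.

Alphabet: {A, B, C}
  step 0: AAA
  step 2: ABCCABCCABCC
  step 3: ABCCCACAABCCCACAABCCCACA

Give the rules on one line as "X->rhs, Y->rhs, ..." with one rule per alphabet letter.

  step 2 ⇒ step 3: ABCCABCCABCC ⇒ AB·CC·CA·CA·AB·CC·CA·CA·AB·CC·CA·CA
    A ↦ AB
    B ↦ CC
    C ↦ CA

A->AB, B->CC, C->CA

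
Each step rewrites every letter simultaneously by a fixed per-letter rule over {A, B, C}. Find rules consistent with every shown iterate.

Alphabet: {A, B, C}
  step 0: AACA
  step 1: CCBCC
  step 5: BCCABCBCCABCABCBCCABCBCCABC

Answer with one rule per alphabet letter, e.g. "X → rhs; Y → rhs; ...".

  step 0 ⇒ step 1: AACA ⇒ C·C·BC·C
    A ↦ C
    C ↦ BC
    B ↦ A  (constrained at step 1)

A->C, B->A, C->BC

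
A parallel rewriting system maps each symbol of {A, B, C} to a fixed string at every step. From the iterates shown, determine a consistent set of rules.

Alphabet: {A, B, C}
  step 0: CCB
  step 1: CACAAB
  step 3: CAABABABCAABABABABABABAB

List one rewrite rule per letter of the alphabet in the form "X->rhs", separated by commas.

  step 0 ⇒ step 1: CCB ⇒ CA·CA·AB
    B ↦ AB
    C ↦ CA
    A ↦ AB  (constrained at step 1)

A->AB, B->AB, C->CA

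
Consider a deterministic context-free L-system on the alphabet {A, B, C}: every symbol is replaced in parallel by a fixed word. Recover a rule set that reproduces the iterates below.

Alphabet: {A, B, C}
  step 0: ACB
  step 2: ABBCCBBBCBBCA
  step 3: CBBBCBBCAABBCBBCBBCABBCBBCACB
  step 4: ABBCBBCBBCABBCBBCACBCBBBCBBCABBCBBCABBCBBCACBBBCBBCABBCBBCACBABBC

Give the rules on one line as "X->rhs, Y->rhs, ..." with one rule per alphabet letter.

A->CB, B->BBC, C->A

  step 3 ⇒ step 4: CBBBCBBCAABBCBBCBBCABBCBBCACB ⇒ A·BBC·BBC·BBC·A·BBC·BBC·A·CB·CB·BBC·BBC·A·BBC·BBC·A·BBC·BBC·A·CB·BBC·BBC·A·BBC·BBC·A·CB·A·BBC
    A ↦ CB
    B ↦ BBC
    C ↦ A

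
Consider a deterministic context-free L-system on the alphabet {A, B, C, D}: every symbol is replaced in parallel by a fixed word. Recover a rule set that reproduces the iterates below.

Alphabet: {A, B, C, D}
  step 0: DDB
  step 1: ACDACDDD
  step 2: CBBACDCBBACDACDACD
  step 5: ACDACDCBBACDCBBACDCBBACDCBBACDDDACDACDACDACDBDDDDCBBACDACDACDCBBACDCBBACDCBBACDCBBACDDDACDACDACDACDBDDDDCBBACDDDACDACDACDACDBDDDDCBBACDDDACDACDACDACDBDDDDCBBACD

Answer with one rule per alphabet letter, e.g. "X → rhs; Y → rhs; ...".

  step 1 ⇒ step 2: ACDACDDD ⇒ CB·B·ACD·CB·B·ACD·ACD·ACD
    A ↦ CB
    C ↦ B
    D ↦ ACD
  step 0 ⇒ step 1: DDB ⇒ ACD·ACD·DD
    B ↦ DD

A->CB, B->DD, C->B, D->ACD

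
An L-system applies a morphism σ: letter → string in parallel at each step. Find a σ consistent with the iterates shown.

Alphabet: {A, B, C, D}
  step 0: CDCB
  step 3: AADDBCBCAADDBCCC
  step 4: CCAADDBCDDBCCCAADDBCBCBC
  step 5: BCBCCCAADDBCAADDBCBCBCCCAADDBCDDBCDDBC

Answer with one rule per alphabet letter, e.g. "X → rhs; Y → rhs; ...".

A->C, B->DD, C->BC, D->A

  step 4 ⇒ step 5: CCAADDBCDDBCCCAADDBCBCBC ⇒ BC·BC·C·C·A·A·DD·BC·A·A·DD·BC·BC·BC·C·C·A·A·DD·BC·DD·BC·DD·BC
    A ↦ C
    B ↦ DD
    C ↦ BC
    D ↦ A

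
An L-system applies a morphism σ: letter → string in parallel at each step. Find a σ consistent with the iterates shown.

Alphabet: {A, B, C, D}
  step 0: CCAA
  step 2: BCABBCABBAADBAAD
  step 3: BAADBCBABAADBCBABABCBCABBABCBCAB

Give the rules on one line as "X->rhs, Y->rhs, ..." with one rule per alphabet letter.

A->BC, B->BA, C->AD, D->AB

  step 2 ⇒ step 3: BCABBCABBAADBAAD ⇒ BA·AD·BC·BA·BA·AD·BC·BA·BA·BC·BC·AB·BA·BC·BC·AB
    A ↦ BC
    B ↦ BA
    C ↦ AD
    D ↦ AB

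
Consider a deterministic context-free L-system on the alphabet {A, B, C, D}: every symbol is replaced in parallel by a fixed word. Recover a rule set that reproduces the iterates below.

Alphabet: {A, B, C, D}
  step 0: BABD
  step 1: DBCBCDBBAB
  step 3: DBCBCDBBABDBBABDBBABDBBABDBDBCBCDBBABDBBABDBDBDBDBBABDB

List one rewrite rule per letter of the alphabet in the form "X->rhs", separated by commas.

  step 0 ⇒ step 1: BABD ⇒ DB·CBC·DB·BAB
    A ↦ CBC
    B ↦ DB
    D ↦ BAB
    C ↦ DB  (constrained at step 1)

A->CBC, B->DB, C->DB, D->BAB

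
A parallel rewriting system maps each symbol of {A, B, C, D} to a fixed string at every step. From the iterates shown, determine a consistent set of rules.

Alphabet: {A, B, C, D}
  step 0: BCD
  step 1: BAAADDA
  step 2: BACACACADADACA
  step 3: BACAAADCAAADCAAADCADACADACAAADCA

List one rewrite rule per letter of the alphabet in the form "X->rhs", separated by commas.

A->CA, B->BA, C->AAD, D->DA

  step 2 ⇒ step 3: BACACACADADACA ⇒ BA·CA·AAD·CA·AAD·CA·AAD·CA·DA·CA·DA·CA·AAD·CA
    A ↦ CA
    B ↦ BA
    C ↦ AAD
    D ↦ DA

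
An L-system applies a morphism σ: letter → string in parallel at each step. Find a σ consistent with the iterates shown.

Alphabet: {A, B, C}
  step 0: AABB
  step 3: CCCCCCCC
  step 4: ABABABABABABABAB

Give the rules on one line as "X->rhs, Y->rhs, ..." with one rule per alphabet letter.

A->C, B->C, C->AB

  step 3 ⇒ step 4: CCCCCCCC ⇒ AB·AB·AB·AB·AB·AB·AB·AB
    C ↦ AB
    A ↦ C  (constrained at step 0)
    B ↦ C  (constrained at step 0)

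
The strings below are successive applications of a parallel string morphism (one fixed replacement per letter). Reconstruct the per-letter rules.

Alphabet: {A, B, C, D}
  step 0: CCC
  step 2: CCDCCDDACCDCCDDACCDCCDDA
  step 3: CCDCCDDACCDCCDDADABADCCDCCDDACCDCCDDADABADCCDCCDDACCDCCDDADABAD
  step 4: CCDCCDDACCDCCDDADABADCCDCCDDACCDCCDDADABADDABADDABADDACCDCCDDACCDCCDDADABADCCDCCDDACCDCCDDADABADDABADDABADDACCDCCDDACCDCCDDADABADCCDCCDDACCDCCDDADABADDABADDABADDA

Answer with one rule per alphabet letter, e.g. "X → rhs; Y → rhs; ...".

  step 3 ⇒ step 4: CCDCCDDACCDCCDDADABADCCDCCDDACCDCCDDADABADCCDCCDDACCDCCDDADABAD ⇒ CCD·CCD·DA·CCD·CCD·DA·DA·BAD·CCD·CCD·DA·CCD·CCD·DA·DA·BAD·DA·BAD·DA·BAD·DA·CCD·CCD·DA·CCD·CCD·DA·DA·BAD·CCD·CCD·DA·CCD·CCD·DA·DA·BAD·DA·BAD·DA·BAD·DA·CCD·CCD·DA·CCD·CCD·DA·DA·BAD·CCD·CCD·DA·CCD·CCD·DA·DA·BAD·DA·BAD·DA·BAD·DA
    A ↦ BAD
    B ↦ DA
    C ↦ CCD
    D ↦ DA

A->BAD, B->DA, C->CCD, D->DA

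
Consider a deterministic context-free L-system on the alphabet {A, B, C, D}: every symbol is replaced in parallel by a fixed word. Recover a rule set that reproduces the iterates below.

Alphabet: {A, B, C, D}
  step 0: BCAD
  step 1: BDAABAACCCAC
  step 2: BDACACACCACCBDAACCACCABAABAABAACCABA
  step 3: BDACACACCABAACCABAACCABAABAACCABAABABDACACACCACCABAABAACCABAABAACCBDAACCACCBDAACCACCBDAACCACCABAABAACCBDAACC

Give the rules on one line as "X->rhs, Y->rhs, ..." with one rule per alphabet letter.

  step 2 ⇒ step 3: BDACACACCACCBDAACCACCABAABAABAACCABA ⇒ BDA·CAC·ACC·ABA·ACC·ABA·ACC·ABA·ABA·ACC·ABA·ABA·BDA·CAC·ACC·ACC·ABA·ABA·ACC·ABA·ABA·ACC·BDA·ACC·ACC·BDA·ACC·ACC·BDA·ACC·ACC·ABA·ABA·ACC·BDA·ACC
    A ↦ ACC
    B ↦ BDA
    C ↦ ABA
    D ↦ CAC

A->ACC, B->BDA, C->ABA, D->CAC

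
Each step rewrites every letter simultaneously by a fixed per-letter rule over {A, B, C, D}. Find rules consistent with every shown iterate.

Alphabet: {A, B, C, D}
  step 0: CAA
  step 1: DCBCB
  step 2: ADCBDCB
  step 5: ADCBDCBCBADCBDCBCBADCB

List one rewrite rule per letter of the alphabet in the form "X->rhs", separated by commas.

  step 1 ⇒ step 2: DCBCB ⇒ A·D·CB·D·CB
    B ↦ CB
    C ↦ D
    D ↦ A
  step 0 ⇒ step 1: CAA ⇒ D·CB·CB
    A ↦ CB

A->CB, B->CB, C->D, D->A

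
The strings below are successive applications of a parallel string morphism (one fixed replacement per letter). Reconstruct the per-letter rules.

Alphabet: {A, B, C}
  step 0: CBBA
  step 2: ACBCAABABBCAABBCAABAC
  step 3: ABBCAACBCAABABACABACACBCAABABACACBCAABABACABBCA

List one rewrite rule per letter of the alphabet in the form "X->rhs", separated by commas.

  step 2 ⇒ step 3: ACBCAABABBCAABBCAABAC ⇒ AB·BCA·AC·BCA·AB·AB·AC·AB·AC·AC·BCA·AB·AB·AC·AC·BCA·AB·AB·AC·AB·BCA
    A ↦ AB
    B ↦ AC
    C ↦ BCA

A->AB, B->AC, C->BCA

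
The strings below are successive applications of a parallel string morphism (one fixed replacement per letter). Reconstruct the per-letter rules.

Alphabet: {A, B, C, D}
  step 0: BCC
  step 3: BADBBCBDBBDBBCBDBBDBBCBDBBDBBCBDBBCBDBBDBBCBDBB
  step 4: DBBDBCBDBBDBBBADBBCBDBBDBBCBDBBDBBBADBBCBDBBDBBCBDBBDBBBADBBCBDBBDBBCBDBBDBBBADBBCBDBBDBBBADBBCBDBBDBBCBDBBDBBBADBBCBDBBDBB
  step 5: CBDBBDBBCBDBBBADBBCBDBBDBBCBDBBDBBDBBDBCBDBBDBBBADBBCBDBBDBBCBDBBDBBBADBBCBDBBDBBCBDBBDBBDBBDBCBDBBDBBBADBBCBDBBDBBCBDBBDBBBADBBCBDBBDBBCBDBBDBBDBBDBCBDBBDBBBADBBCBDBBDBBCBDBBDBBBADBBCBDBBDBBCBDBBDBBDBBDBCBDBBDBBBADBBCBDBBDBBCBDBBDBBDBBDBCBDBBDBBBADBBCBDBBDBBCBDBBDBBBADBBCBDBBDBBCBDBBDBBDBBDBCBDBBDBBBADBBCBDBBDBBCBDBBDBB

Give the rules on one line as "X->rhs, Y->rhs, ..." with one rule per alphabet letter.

  step 4 ⇒ step 5: DBBDBCBDBBDBBBADBBCBDBBDBBCBDBBDBBBADBBCBDBBDBBCBDBBDBBBADBBCBDBBDBBCBDBBDBBBADBBCBDBBDBBBADBBCBDBBDBBCBDBBDBBBADBBCBDBBDBB ⇒ CB·DBB·DBB·CB·DBB·BA·DBB·CB·DBB·DBB·CB·DBB·DBB·DBB·DB·CB·DBB·DBB·BA·DBB·CB·DBB·DBB·CB·DBB·DBB·BA·DBB·CB·DBB·DBB·CB·DBB·DBB·DBB·DB·CB·DBB·DBB·BA·DBB·CB·DBB·DBB·CB·DBB·DBB·BA·DBB·CB·DBB·DBB·CB·DBB·DBB·DBB·DB·CB·DBB·DBB·BA·DBB·CB·DBB·DBB·CB·DBB·DBB·BA·DBB·CB·DBB·DBB·CB·DBB·DBB·DBB·DB·CB·DBB·DBB·BA·DBB·CB·DBB·DBB·CB·DBB·DBB·DBB·DB·CB·DBB·DBB·BA·DBB·CB·DBB·DBB·CB·DBB·DBB·BA·DBB·CB·DBB·DBB·CB·DBB·DBB·DBB·DB·CB·DBB·DBB·BA·DBB·CB·DBB·DBB·CB·DBB·DBB
    A ↦ DB
    B ↦ DBB
    C ↦ BA
    D ↦ CB

A->DB, B->DBB, C->BA, D->CB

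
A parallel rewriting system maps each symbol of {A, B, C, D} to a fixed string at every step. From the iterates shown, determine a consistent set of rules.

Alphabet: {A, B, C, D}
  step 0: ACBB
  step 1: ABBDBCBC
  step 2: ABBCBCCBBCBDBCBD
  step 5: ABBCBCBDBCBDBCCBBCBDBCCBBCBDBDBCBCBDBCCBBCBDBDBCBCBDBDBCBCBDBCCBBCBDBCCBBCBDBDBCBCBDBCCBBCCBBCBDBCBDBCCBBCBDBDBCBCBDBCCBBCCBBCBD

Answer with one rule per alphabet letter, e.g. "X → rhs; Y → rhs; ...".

A->AB, B->BC, C->BD, D->CB

  step 1 ⇒ step 2: ABBDBCBC ⇒ AB·BC·BC·CB·BC·BD·BC·BD
    A ↦ AB
    B ↦ BC
    C ↦ BD
    D ↦ CB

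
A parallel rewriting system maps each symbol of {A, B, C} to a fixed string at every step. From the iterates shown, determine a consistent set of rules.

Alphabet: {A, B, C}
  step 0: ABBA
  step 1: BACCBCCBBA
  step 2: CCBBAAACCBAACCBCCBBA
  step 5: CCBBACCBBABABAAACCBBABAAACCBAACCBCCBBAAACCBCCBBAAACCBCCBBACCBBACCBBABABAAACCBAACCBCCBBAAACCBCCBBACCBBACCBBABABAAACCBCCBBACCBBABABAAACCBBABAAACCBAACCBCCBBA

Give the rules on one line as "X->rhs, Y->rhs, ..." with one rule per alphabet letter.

  step 1 ⇒ step 2: BACCBCCBBA ⇒ CCB·BA·A·A·CCB·A·A·CCB·CCB·BA
    A ↦ BA
    B ↦ CCB
    C ↦ A

A->BA, B->CCB, C->A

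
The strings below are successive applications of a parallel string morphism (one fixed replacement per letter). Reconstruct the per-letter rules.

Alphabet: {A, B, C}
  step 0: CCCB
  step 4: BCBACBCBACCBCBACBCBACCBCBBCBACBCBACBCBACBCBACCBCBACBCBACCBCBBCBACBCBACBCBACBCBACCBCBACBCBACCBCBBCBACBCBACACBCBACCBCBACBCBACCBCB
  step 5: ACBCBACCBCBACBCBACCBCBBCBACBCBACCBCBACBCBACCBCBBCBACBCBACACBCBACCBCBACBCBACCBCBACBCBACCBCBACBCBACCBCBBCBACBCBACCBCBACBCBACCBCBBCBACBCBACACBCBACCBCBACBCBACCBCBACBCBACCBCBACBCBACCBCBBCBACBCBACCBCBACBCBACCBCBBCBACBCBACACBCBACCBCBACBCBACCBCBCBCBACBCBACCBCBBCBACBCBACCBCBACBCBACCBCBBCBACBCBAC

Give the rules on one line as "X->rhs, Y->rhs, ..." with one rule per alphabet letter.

A->C, B->AC, C->BCB

  step 4 ⇒ step 5: BCBACBCBACCBCBACBCBACCBCBBCBACBCBACBCBACBCBACCBCBACBCBACCBCBBCBACBCBACBCBACBCBACCBCBACBCBACCBCBBCBACBCBACACBCBACCBCBACBCBACCBCB ⇒ AC·BCB·AC·C·BCB·AC·BCB·AC·C·BCB·BCB·AC·BCB·AC·C·BCB·AC·BCB·AC·C·BCB·BCB·AC·BCB·AC·AC·BCB·AC·C·BCB·AC·BCB·AC·C·BCB·AC·BCB·AC·C·BCB·AC·BCB·AC·C·BCB·BCB·AC·BCB·AC·C·BCB·AC·BCB·AC·C·BCB·BCB·AC·BCB·AC·AC·BCB·AC·C·BCB·AC·BCB·AC·C·BCB·AC·BCB·AC·C·BCB·AC·BCB·AC·C·BCB·BCB·AC·BCB·AC·C·BCB·AC·BCB·AC·C·BCB·BCB·AC·BCB·AC·AC·BCB·AC·C·BCB·AC·BCB·AC·C·BCB·C·BCB·AC·BCB·AC·C·BCB·BCB·AC·BCB·AC·C·BCB·AC·BCB·AC·C·BCB·BCB·AC·BCB·AC
    A ↦ C
    B ↦ AC
    C ↦ BCB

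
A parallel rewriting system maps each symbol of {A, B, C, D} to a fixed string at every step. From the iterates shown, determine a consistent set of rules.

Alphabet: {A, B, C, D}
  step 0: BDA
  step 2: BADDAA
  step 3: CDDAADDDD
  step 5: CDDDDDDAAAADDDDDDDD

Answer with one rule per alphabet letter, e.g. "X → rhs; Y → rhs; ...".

  step 2 ⇒ step 3: BADDAA ⇒ C·DD·A·A·DD·DD
    A ↦ DD
    B ↦ C
    D ↦ A
    C ↦ BA  (constrained at step 3)

A->DD, B->C, C->BA, D->A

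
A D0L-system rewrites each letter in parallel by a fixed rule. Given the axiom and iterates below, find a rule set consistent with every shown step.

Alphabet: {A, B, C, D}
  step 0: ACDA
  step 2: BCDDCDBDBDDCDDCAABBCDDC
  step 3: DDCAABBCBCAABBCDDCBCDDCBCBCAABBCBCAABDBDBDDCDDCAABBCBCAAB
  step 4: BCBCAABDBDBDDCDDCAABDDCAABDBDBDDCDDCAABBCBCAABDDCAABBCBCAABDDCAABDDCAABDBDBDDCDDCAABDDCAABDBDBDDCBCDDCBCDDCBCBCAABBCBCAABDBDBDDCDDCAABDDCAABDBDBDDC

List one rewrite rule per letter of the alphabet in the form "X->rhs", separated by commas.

  step 3 ⇒ step 4: DDCAABBCBCAABBCDDCBCDDCBCBCAABBCBCAABDBDBDDCDDCAABBCBCAAB ⇒ BC·BC·AAB·DB·DB·DDC·DDC·AAB·DDC·AAB·DB·DB·DDC·DDC·AAB·BC·BC·AAB·DDC·AAB·BC·BC·AAB·DDC·AAB·DDC·AAB·DB·DB·DDC·DDC·AAB·DDC·AAB·DB·DB·DDC·BC·DDC·BC·DDC·BC·BC·AAB·BC·BC·AAB·DB·DB·DDC·DDC·AAB·DDC·AAB·DB·DB·DDC
    A ↦ DB
    B ↦ DDC
    C ↦ AAB
    D ↦ BC

A->DB, B->DDC, C->AAB, D->BC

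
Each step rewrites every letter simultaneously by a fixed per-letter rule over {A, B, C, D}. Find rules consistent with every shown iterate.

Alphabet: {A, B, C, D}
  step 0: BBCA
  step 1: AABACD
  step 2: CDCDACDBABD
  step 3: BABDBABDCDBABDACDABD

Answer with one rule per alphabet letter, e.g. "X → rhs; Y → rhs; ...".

  step 2 ⇒ step 3: CDCDACDBABD ⇒ BA·BD·BA·BD·CD·BA·BD·A·CD·A·BD
    A ↦ CD
    B ↦ A
    C ↦ BA
    D ↦ BD

A->CD, B->A, C->BA, D->BD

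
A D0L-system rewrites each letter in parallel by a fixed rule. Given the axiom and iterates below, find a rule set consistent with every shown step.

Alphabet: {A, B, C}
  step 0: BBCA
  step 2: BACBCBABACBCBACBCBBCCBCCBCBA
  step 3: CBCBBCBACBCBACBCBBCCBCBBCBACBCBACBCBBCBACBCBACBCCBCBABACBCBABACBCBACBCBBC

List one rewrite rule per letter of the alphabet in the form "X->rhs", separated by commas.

A->BBC, B->CBC, C->BA

  step 2 ⇒ step 3: BACBCBABACBCBACBCBBCCBCCBCBA ⇒ CBC·BBC·BA·CBC·BA·CBC·BBC·CBC·BBC·BA·CBC·BA·CBC·BBC·BA·CBC·BA·CBC·CBC·BA·BA·CBC·BA·BA·CBC·BA·CBC·BBC
    A ↦ BBC
    B ↦ CBC
    C ↦ BA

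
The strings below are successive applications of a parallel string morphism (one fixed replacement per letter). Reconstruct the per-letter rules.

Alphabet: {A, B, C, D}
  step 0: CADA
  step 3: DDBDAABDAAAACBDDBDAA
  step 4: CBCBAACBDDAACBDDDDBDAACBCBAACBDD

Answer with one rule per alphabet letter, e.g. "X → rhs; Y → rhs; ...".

  step 3 ⇒ step 4: DDBDAABDAAAACBDDBDAA ⇒ CB·CB·AA·CB·D·D·AA·CB·D·D·D·D·BD·AA·CB·CB·AA·CB·D·D
    A ↦ D
    B ↦ AA
    C ↦ BD
    D ↦ CB

A->D, B->AA, C->BD, D->CB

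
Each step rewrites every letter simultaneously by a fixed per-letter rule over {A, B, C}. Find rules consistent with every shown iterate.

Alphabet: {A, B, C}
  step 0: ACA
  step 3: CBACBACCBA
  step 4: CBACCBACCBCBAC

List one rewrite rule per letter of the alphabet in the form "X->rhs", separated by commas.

  step 3 ⇒ step 4: CBACBACCBA ⇒ CB·A·C·CB·A·C·CB·CB·A·C
    A ↦ C
    B ↦ A
    C ↦ CB

A->C, B->A, C->CB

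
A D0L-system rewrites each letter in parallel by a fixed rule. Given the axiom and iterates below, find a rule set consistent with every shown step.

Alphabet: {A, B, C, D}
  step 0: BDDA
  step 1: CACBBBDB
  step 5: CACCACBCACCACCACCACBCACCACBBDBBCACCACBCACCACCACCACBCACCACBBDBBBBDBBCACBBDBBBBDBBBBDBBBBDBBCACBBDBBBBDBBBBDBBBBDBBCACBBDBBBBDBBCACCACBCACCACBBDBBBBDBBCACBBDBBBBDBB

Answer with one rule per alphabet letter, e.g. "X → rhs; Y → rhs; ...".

  step 0 ⇒ step 1: BDDA ⇒ CAC·B·B·BDB
    A ↦ BDB
    B ↦ CAC
    D ↦ B
    C ↦ B  (constrained at step 1)

A->BDB, B->CAC, C->B, D->B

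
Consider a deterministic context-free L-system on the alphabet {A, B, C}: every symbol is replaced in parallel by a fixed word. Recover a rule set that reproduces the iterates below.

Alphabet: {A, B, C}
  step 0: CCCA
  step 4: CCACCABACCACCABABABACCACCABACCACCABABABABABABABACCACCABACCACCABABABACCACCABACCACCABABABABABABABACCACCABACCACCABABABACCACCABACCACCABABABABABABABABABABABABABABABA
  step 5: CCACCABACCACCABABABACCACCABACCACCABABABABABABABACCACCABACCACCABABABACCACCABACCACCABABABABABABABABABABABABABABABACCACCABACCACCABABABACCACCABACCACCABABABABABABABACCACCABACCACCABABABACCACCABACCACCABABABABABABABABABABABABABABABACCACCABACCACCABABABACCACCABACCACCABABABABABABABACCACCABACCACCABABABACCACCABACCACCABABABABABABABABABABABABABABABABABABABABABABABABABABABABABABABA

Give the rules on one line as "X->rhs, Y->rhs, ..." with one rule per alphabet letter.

  step 4 ⇒ step 5: CCACCABACCACCABABABACCACCABACCACCABABABABABABABACCACCABACCACCABABABACCACCABACCACCABABABABABABABACCACCABACCACCABABABACCACCABACCACCABABABABABABABABABABABABABABABA ⇒ CCA·CCA·BA·CCA·CCA·BA·BA·BA·CCA·CCA·BA·CCA·CCA·BA·BA·BA·BA·BA·BA·BA·CCA·CCA·BA·CCA·CCA·BA·BA·BA·CCA·CCA·BA·CCA·CCA·BA·BA·BA·BA·BA·BA·BA·BA·BA·BA·BA·BA·BA·BA·BA·CCA·CCA·BA·CCA·CCA·BA·BA·BA·CCA·CCA·BA·CCA·CCA·BA·BA·BA·BA·BA·BA·BA·CCA·CCA·BA·CCA·CCA·BA·BA·BA·CCA·CCA·BA·CCA·CCA·BA·BA·BA·BA·BA·BA·BA·BA·BA·BA·BA·BA·BA·BA·BA·CCA·CCA·BA·CCA·CCA·BA·BA·BA·CCA·CCA·BA·CCA·CCA·BA·BA·BA·BA·BA·BA·BA·CCA·CCA·BA·CCA·CCA·BA·BA·BA·CCA·CCA·BA·CCA·CCA·BA·BA·BA·BA·BA·BA·BA·BA·BA·BA·BA·BA·BA·BA·BA·BA·BA·BA·BA·BA·BA·BA·BA·BA·BA·BA·BA·BA·BA·BA·BA
    A ↦ BA
    B ↦ BA
    C ↦ CCA

A->BA, B->BA, C->CCA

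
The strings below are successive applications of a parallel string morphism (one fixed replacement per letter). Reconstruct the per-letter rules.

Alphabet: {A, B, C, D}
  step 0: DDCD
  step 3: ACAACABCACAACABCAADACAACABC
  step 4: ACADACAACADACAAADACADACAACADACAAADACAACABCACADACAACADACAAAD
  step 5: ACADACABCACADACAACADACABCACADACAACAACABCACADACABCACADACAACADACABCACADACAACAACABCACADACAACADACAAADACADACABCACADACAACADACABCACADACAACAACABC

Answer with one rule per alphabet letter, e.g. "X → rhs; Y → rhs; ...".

  step 4 ⇒ step 5: ACADACAACADACAAADACADACAACADACAAADACAACABCACADACAACADACAAAD ⇒ ACA·D·ACA·BC·ACA·D·ACA·ACA·D·ACA·BC·ACA·D·ACA·ACA·ACA·BC·ACA·D·ACA·BC·ACA·D·ACA·ACA·D·ACA·BC·ACA·D·ACA·ACA·ACA·BC·ACA·D·ACA·ACA·D·ACA·AA·D·ACA·D·ACA·BC·ACA·D·ACA·ACA·D·ACA·BC·ACA·D·ACA·ACA·ACA·BC
    A ↦ ACA
    B ↦ AA
    C ↦ D
    D ↦ BC

A->ACA, B->AA, C->D, D->BC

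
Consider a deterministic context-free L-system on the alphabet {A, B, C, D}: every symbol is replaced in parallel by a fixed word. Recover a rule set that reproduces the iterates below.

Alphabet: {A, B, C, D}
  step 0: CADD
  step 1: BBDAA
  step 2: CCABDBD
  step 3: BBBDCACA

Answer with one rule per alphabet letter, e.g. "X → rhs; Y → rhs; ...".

  step 2 ⇒ step 3: CCABDBD ⇒ B·B·BD·C·A·C·A
    A ↦ BD
    B ↦ C
    C ↦ B
    D ↦ A

A->BD, B->C, C->B, D->A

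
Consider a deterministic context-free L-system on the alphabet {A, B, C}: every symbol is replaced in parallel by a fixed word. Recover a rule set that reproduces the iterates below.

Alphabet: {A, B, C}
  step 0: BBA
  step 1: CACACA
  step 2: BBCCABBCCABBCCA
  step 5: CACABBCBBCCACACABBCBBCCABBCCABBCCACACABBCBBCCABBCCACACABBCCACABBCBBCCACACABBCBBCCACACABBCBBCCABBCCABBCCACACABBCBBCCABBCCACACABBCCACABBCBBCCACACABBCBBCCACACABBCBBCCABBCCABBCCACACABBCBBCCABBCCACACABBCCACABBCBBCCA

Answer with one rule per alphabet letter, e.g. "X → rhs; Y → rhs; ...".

A->CA, B->CA, C->BBC

  step 1 ⇒ step 2: CACACA ⇒ BBC·CA·BBC·CA·BBC·CA
    A ↦ CA
    C ↦ BBC
  step 0 ⇒ step 1: BBA ⇒ CA·CA·CA
    B ↦ CA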